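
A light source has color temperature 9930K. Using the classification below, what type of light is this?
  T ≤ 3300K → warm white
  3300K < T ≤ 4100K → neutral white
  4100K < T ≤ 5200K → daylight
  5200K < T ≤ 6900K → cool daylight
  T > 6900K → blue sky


Temperature: 9930K
9930K > 6900K → blue sky
Classification: blue sky


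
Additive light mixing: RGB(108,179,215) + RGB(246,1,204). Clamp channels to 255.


Additive: each channel = min(255, C₁+C₂)
R: 108+246 = 354 → 255
G: 179+1 = 180 → 180
B: 215+204 = 419 → 255
= RGB(255, 180, 255)


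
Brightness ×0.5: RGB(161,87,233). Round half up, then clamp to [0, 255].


Multiply each channel by 0.5, round half up, clamp to [0, 255]
R: 161×0.5 = 80.5 → round → 81
G: 87×0.5 = 43.5 → round → 44
B: 233×0.5 = 116.5 → round → 117
= RGB(81, 44, 117)


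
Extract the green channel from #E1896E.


Color: #E1896E
R = E1 = 225
G = 89 = 137
B = 6E = 110
Green = 137


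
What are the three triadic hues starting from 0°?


Triadic: equally spaced at 120° intervals
H1 = 0°
H2 = (0 + 120) mod 360 = 120°
H3 = (0 + 240) mod 360 = 240°
Triadic = 0°, 120°, 240°


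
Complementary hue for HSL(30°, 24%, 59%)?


Complement = opposite side of color wheel = hue + 180°
H' = (30 + 180) mod 360 = 210°
S and L unchanged.
= HSL(210°, 24%, 59%)


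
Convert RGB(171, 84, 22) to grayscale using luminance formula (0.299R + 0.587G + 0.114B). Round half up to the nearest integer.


Gray = 0.299×R + 0.587×G + 0.114×B
Gray = 0.299×171 + 0.587×84 + 0.114×22
Gray = 51.129 + 49.308 + 2.508
Gray = 102.945 → round half up → 103
Gray = 103


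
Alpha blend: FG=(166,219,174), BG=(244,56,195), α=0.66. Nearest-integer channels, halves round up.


C = α×F + (1-α)×B, with 1-α = 0.34
R: 0.66×166 + 0.34×244 = 109.56 + 82.96 = 192.52 → 193
G: 0.66×219 + 0.34×56 = 144.54 + 19.04 = 163.58 → 164
B: 0.66×174 + 0.34×195 = 114.84 + 66.30 = 181.14 → 181
= RGB(193, 164, 181)


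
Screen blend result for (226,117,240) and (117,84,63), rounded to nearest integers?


Screen: C = 255 - (255-A)×(255-B)/255, rounded to nearest integer
R: 255 - (255-226)×(255-117)/255 = 255 - 4002/255 ≈ 255 - 15.694 = 239.306 → 239
G: 255 - (255-117)×(255-84)/255 = 255 - 23598/255 ≈ 255 - 92.541 = 162.459 → 162
B: 255 - (255-240)×(255-63)/255 = 255 - 2880/255 ≈ 255 - 11.294 = 243.706 → 244
= RGB(239, 162, 244)


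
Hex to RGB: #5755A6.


57 → 87 (R)
55 → 85 (G)
A6 → 166 (B)
= RGB(87, 85, 166)


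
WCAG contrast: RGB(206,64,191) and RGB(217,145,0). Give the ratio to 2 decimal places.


Linearize each sRGB channel c=v/255: c/12.92 if c ≤ 0.04045 else ((c+0.055)/1.055)^2.4
L = 0.2126×R_lin + 0.7152×G_lin + 0.0722×B_lin
Color 1 (206,64,191):
  R=206: 206/255≈0.8078 > 0.04045 → ((0.8078+0.055)/1.055)^2.4 ≈ 0.61721
  G=64: 64/255≈0.2510 > 0.04045 → ((0.2510+0.055)/1.055)^2.4 ≈ 0.05127
  B=191: 191/255≈0.7490 > 0.04045 → ((0.7490+0.055)/1.055)^2.4 ≈ 0.52100
  L1 = 0.2126×0.61721 + 0.7152×0.05127 + 0.0722×0.52100 ≈ 0.20550
Color 2 (217,145,0):
  R=217: 217/255≈0.8510 > 0.04045 → ((0.8510+0.055)/1.055)^2.4 ≈ 0.69387
  G=145: 145/255≈0.5686 > 0.04045 → ((0.5686+0.055)/1.055)^2.4 ≈ 0.28315
  B=0: 0/255≈0.0000 ≤ 0.04045 → 0.0000/12.92 ≈ 0.00000
  L2 = 0.2126×0.69387 + 0.7152×0.28315 + 0.0722×0.00000 ≈ 0.35003
Lighter = 0.35003, Darker = 0.20550
Ratio = (L_lighter + 0.05) / (L_darker + 0.05)
Ratio = (0.35003 + 0.05) / (0.20550 + 0.05) = 0.40003 / 0.25550 ≈ 1.5656
Ratio ≈ 1.57:1


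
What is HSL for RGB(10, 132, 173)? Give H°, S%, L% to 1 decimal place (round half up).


Normalize: R'=10/255≈0.0392, G'=132/255≈0.5176, B'=173/255≈0.6784
Max=173/255, Min=10/255, Δ=Max-Min=163/255
L = (Max+Min)/2 = (173+10)/510 = 183/510 = 0.35882… → L = 35.9%
L ≤ 0.5 → S = Δ/(Max+Min) = 163/(173+10) = 163/183 = 0.89071… → S = 89.1%
(the 1/255 factors cancel in S and H, so raw channel differences can be used)
Max is B' → H = 60 × ((R-G)/Δ + 4) = 60 × ((10-132)/163 + 4)
  -122/163 + 4 = -0.7484… + 4 = 3.2515…
  H = 60 × 3.2515… = 195.092…° → H = 195.1°
= HSL(195.1°, 89.1%, 35.9%)


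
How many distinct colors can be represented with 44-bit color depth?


Colors = 2^bits = 2^44
= 17,592,186,044,416 colors


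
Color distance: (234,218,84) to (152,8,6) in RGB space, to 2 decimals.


d = √[(R₁-R₂)² + (G₁-G₂)² + (B₁-B₂)²]
d = √[(234-152)² + (218-8)² + (84-6)²]
d = √[6724 + 44100 + 6084]
d = √56908
d ≈ 238.55


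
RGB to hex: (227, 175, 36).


R = 227 → E3 (hex)
G = 175 → AF (hex)
B = 36 → 24 (hex)
Hex = #E3AF24


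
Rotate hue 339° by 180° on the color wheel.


New hue = (H + rotation) mod 360
New hue = (339 + 180) mod 360
= 519 mod 360
= 159°


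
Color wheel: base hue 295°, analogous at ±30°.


Base hue: 295°
Left analog: (295 - 30) mod 360 = 265°
Right analog: (295 + 30) mod 360 = 325°
Analogous hues = 265° and 325°


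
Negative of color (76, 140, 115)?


Invert: (255-R, 255-G, 255-B)
R: 255-76 = 179
G: 255-140 = 115
B: 255-115 = 140
= RGB(179, 115, 140)


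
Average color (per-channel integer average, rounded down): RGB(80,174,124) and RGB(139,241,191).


Midpoint: each channel = ⌊(C₁+C₂)/2⌋
R: ⌊(80+139)/2⌋ = 109
G: ⌊(174+241)/2⌋ = 207
B: ⌊(124+191)/2⌋ = 157
= RGB(109, 207, 157)


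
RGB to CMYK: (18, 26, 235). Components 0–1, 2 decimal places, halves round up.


R'=18/255≈0.0706, G'=26/255≈0.1020, B'=235/255≈0.9216
K = 1 - max(R',G',B') = 1 - 235/255 = 20/255 = 0.07843… → 0.08
(1-R'-K)/(1-K) simplifies to (max-R)/max with max = 235:
C = (235-18)/235 = 217/235 = 0.92340… → 0.92
M = (235-26)/235 = 209/235 = 0.88936… → 0.89
Y = (235-235)/235 = 0/235 = 0 → 0.00
= CMYK(0.92, 0.89, 0.00, 0.08)


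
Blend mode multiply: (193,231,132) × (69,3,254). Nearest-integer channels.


Multiply: C = A×B/255, rounded to nearest integer
R: 193×69/255 = 13317/255 ≈ 52.224 → 52
G: 231×3/255 = 693/255 ≈ 2.718 → 3
B: 132×254/255 = 33528/255 ≈ 131.482 → 131
= RGB(52, 3, 131)


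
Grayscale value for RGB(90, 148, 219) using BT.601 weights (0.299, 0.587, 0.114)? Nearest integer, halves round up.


Gray = 0.299×R + 0.587×G + 0.114×B
Gray = 0.299×90 + 0.587×148 + 0.114×219
Gray = 26.910 + 86.876 + 24.966
Gray = 138.752 → round half up → 139
Gray = 139


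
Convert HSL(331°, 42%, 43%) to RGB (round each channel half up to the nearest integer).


H=331°, S=0.42, L=0.43
C = (1-|2L-1|)×S = (1-|-0.14|)×0.42 = 0.3612
H' = H/60 = 331/60 ≈ 5.5167; X = C×(1-|H' mod 2 - 1|) = 0.17458
m = L - C/2 = 0.43 - 0.1806 = 0.2494
Sector ⌊H'⌋ = 5 → (R',G',B') = (0.3612, 0.0, 0.17458)
RGB = ((R'+m)×255, (G'+m)×255, (B'+m)×255) = (155.703, 63.597, 108.1149)
Round half up → RGB(156, 64, 108)


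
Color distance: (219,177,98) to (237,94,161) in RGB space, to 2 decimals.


d = √[(R₁-R₂)² + (G₁-G₂)² + (B₁-B₂)²]
d = √[(219-237)² + (177-94)² + (98-161)²]
d = √[324 + 6889 + 3969]
d = √11182
d ≈ 105.74


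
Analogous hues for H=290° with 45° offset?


Base hue: 290°
Left analog: (290 - 45) mod 360 = 245°
Right analog: (290 + 45) mod 360 = 335°
Analogous hues = 245° and 335°


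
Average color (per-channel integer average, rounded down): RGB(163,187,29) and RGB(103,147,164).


Midpoint: each channel = ⌊(C₁+C₂)/2⌋
R: ⌊(163+103)/2⌋ = 133
G: ⌊(187+147)/2⌋ = 167
B: ⌊(29+164)/2⌋ = 96
= RGB(133, 167, 96)


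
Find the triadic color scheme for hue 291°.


Triadic: equally spaced at 120° intervals
H1 = 291°
H2 = (291 + 120) mod 360 = 51°
H3 = (291 + 240) mod 360 = 171°
Triadic = 291°, 51°, 171°


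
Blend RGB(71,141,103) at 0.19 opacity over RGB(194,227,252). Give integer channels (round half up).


C = α×F + (1-α)×B, with 1-α = 0.81
R: 0.19×71 + 0.81×194 = 13.49 + 157.14 = 170.63 → 171
G: 0.19×141 + 0.81×227 = 26.79 + 183.87 = 210.66 → 211
B: 0.19×103 + 0.81×252 = 19.57 + 204.12 = 223.69 → 224
= RGB(171, 211, 224)


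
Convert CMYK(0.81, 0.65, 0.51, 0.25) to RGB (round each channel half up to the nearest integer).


R = 255 × (1-C) × (1-K) = 255 × 0.19 × 0.75 = 36.3375 → 36
G = 255 × (1-M) × (1-K) = 255 × 0.35 × 0.75 = 66.9375 → 67
B = 255 × (1-Y) × (1-K) = 255 × 0.49 × 0.75 = 93.7125 → 94
= RGB(36, 67, 94)


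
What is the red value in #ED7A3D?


Color: #ED7A3D
R = ED = 237
G = 7A = 122
B = 3D = 61
Red = 237


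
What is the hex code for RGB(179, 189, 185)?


R = 179 → B3 (hex)
G = 189 → BD (hex)
B = 185 → B9 (hex)
Hex = #B3BDB9


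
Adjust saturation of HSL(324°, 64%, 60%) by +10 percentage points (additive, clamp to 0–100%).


Original S = 64%
Adjustment = +10 percentage points
New S = 64 + (10) = 74
Clamp to [0, 100] → 74
= HSL(324°, 74%, 60%)


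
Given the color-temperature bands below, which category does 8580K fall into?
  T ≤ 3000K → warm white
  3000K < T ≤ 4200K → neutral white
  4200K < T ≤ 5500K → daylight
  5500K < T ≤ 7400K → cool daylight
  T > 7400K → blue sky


Temperature: 8580K
8580K > 7400K → blue sky
Classification: blue sky


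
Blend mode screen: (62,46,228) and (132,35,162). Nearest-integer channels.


Screen: C = 255 - (255-A)×(255-B)/255, rounded to nearest integer
R: 255 - (255-62)×(255-132)/255 = 255 - 23739/255 ≈ 255 - 93.094 = 161.906 → 162
G: 255 - (255-46)×(255-35)/255 = 255 - 45980/255 ≈ 255 - 180.314 = 74.686 → 75
B: 255 - (255-228)×(255-162)/255 = 255 - 2511/255 ≈ 255 - 9.847 = 245.153 → 245
= RGB(162, 75, 245)


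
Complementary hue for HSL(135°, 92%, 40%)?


Complement = opposite side of color wheel = hue + 180°
H' = (135 + 180) mod 360 = 315°
S and L unchanged.
= HSL(315°, 92%, 40%)


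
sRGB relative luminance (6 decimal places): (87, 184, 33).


Linearize each channel (sRGB transfer function): c = v/255; c_lin = c/12.92 if c ≤ 0.04045, else ((c+0.055)/1.055)^2.4
  R: 87/255 ≈ 0.341176 > 0.04045 → ((0.341176+0.055)/1.055)^2.4 ≈ 0.095307
  G: 184/255 ≈ 0.721569 > 0.04045 → ((0.721569+0.055)/1.055)^2.4 ≈ 0.479320
  B: 33/255 ≈ 0.129412 > 0.04045 → ((0.129412+0.055)/1.055)^2.4 ≈ 0.015209
R_lin = 0.095307, G_lin = 0.479320, B_lin = 0.015209
L = 0.2126×R + 0.7152×G + 0.0722×B
L = 0.2126×0.095307 + 0.7152×0.479320 + 0.0722×0.015209
L ≈ 0.364170


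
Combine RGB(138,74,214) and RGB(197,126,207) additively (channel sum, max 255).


Additive: each channel = min(255, C₁+C₂)
R: 138+197 = 335 → 255
G: 74+126 = 200 → 200
B: 214+207 = 421 → 255
= RGB(255, 200, 255)


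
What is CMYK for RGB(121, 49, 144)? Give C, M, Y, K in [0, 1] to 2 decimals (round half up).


R'=121/255≈0.4745, G'=49/255≈0.1922, B'=144/255≈0.5647
K = 1 - max(R',G',B') = 1 - 144/255 = 111/255 = 0.43529… → 0.44
(1-R'-K)/(1-K) simplifies to (max-R)/max with max = 144:
C = (144-121)/144 = 23/144 = 0.15972… → 0.16
M = (144-49)/144 = 95/144 = 0.65972… → 0.66
Y = (144-144)/144 = 0/144 = 0 → 0.00
= CMYK(0.16, 0.66, 0.00, 0.44)


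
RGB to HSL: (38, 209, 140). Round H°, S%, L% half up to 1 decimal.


Normalize: R'=38/255≈0.1490, G'=209/255≈0.8196, B'=140/255≈0.5490
Max=209/255, Min=38/255, Δ=Max-Min=171/255
L = (Max+Min)/2 = (209+38)/510 = 247/510 = 0.48431… → L = 48.4%
L ≤ 0.5 → S = Δ/(Max+Min) = 171/(209+38) = 171/247 = 0.69230… → S = 69.2%
(the 1/255 factors cancel in S and H, so raw channel differences can be used)
Max is G' → H = 60 × ((B-R)/Δ + 2) = 60 × ((140-38)/171 + 2)
  102/171 + 2 = 0.5964… + 2 = 2.5964…
  H = 60 × 2.5964… = 155.789…° → H = 155.8°
= HSL(155.8°, 69.2%, 48.4%)


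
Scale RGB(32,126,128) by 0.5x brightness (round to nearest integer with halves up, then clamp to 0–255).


Multiply each channel by 0.5, round half up, clamp to [0, 255]
R: 32×0.5 = 16
G: 126×0.5 = 63
B: 128×0.5 = 64
= RGB(16, 63, 64)


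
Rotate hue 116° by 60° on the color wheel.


New hue = (H + rotation) mod 360
New hue = (116 + 60) mod 360
= 176 mod 360
= 176°


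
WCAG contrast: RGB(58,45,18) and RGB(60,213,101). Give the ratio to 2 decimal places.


Linearize each sRGB channel c=v/255: c/12.92 if c ≤ 0.04045 else ((c+0.055)/1.055)^2.4
L = 0.2126×R_lin + 0.7152×G_lin + 0.0722×B_lin
Color 1 (58,45,18):
  R=58: 58/255≈0.2275 > 0.04045 → ((0.2275+0.055)/1.055)^2.4 ≈ 0.04231
  G=45: 45/255≈0.1765 > 0.04045 → ((0.1765+0.055)/1.055)^2.4 ≈ 0.02624
  B=18: 18/255≈0.0706 > 0.04045 → ((0.0706+0.055)/1.055)^2.4 ≈ 0.00605
  L1 = 0.2126×0.04231 + 0.7152×0.02624 + 0.0722×0.00605 ≈ 0.02820
Color 2 (60,213,101):
  R=60: 60/255≈0.2353 > 0.04045 → ((0.2353+0.055)/1.055)^2.4 ≈ 0.04519
  G=213: 213/255≈0.8353 > 0.04045 → ((0.8353+0.055)/1.055)^2.4 ≈ 0.66539
  B=101: 101/255≈0.3961 > 0.04045 → ((0.3961+0.055)/1.055)^2.4 ≈ 0.13014
  L2 = 0.2126×0.04519 + 0.7152×0.66539 + 0.0722×0.13014 ≈ 0.49489
Lighter = 0.49489, Darker = 0.02820
Ratio = (L_lighter + 0.05) / (L_darker + 0.05)
Ratio = (0.49489 + 0.05) / (0.02820 + 0.05) = 0.54489 / 0.07820 ≈ 6.9679
Ratio ≈ 6.97:1


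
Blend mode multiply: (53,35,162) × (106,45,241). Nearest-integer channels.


Multiply: C = A×B/255, rounded to nearest integer
R: 53×106/255 = 5618/255 ≈ 22.031 → 22
G: 35×45/255 = 1575/255 ≈ 6.176 → 6
B: 162×241/255 = 39042/255 ≈ 153.106 → 153
= RGB(22, 6, 153)


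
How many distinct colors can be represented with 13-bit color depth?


Colors = 2^bits = 2^13
= 8,192 colors


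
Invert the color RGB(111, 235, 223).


Invert: (255-R, 255-G, 255-B)
R: 255-111 = 144
G: 255-235 = 20
B: 255-223 = 32
= RGB(144, 20, 32)


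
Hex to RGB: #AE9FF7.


AE → 174 (R)
9F → 159 (G)
F7 → 247 (B)
= RGB(174, 159, 247)


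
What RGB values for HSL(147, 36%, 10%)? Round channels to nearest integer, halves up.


H=147°, S=0.36, L=0.10
C = (1-|2L-1|)×S = (1-|-0.80|)×0.36 = 0.072
H' = H/60 = 147/60 ≈ 2.4500; X = C×(1-|H' mod 2 - 1|) = 0.0324
m = L - C/2 = 0.10 - 0.036 = 0.064
Sector ⌊H'⌋ = 2 → (R',G',B') = (0.0, 0.072, 0.0324)
RGB = ((R'+m)×255, (G'+m)×255, (B'+m)×255) = (16.32, 34.68, 24.582)
Round half up → RGB(16, 35, 25)


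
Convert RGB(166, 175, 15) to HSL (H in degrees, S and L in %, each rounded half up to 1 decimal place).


Normalize: R'=166/255≈0.6510, G'=175/255≈0.6863, B'=15/255≈0.0588
Max=175/255, Min=15/255, Δ=Max-Min=160/255
L = (Max+Min)/2 = (175+15)/510 = 190/510 = 0.37254… → L = 37.3%
L ≤ 0.5 → S = Δ/(Max+Min) = 160/(175+15) = 160/190 = 0.84210… → S = 84.2%
(the 1/255 factors cancel in S and H, so raw channel differences can be used)
Max is G' → H = 60 × ((B-R)/Δ + 2) = 60 × ((15-166)/160 + 2)
  -151/160 + 2 = -0.9437… + 2 = 1.0562…
  H = 60 × 1.0562… = 63.375° → H = 63.4°
= HSL(63.4°, 84.2%, 37.3%)


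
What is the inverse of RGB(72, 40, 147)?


Invert: (255-R, 255-G, 255-B)
R: 255-72 = 183
G: 255-40 = 215
B: 255-147 = 108
= RGB(183, 215, 108)


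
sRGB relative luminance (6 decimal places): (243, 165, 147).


Linearize each channel (sRGB transfer function): c = v/255; c_lin = c/12.92 if c ≤ 0.04045, else ((c+0.055)/1.055)^2.4
  R: 243/255 ≈ 0.952941 > 0.04045 → ((0.952941+0.055)/1.055)^2.4 ≈ 0.896269
  G: 165/255 ≈ 0.647059 > 0.04045 → ((0.647059+0.055)/1.055)^2.4 ≈ 0.376262
  B: 147/255 ≈ 0.576471 > 0.04045 → ((0.576471+0.055)/1.055)^2.4 ≈ 0.291771
R_lin = 0.896269, G_lin = 0.376262, B_lin = 0.291771
L = 0.2126×R + 0.7152×G + 0.0722×B
L = 0.2126×0.896269 + 0.7152×0.376262 + 0.0722×0.291771
L ≈ 0.480715


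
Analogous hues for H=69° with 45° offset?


Base hue: 69°
Left analog: (69 - 45) mod 360 = 24°
Right analog: (69 + 45) mod 360 = 114°
Analogous hues = 24° and 114°


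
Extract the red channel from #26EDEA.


Color: #26EDEA
R = 26 = 38
G = ED = 237
B = EA = 234
Red = 38


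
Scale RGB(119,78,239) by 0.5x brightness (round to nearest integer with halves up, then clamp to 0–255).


Multiply each channel by 0.5, round half up, clamp to [0, 255]
R: 119×0.5 = 59.5 → round → 60
G: 78×0.5 = 39
B: 239×0.5 = 119.5 → round → 120
= RGB(60, 39, 120)


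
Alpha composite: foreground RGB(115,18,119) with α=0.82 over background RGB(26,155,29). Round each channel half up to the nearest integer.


C = α×F + (1-α)×B, with 1-α = 0.18
R: 0.82×115 + 0.18×26 = 94.30 + 4.68 = 98.98 → 99
G: 0.82×18 + 0.18×155 = 14.76 + 27.90 = 42.66 → 43
B: 0.82×119 + 0.18×29 = 97.58 + 5.22 = 102.80 → 103
= RGB(99, 43, 103)


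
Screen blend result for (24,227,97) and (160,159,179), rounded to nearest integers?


Screen: C = 255 - (255-A)×(255-B)/255, rounded to nearest integer
R: 255 - (255-24)×(255-160)/255 = 255 - 21945/255 ≈ 255 - 86.059 = 168.941 → 169
G: 255 - (255-227)×(255-159)/255 = 255 - 2688/255 ≈ 255 - 10.541 = 244.459 → 244
B: 255 - (255-97)×(255-179)/255 = 255 - 12008/255 ≈ 255 - 47.090 = 207.910 → 208
= RGB(169, 244, 208)


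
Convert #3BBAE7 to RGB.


3B → 59 (R)
BA → 186 (G)
E7 → 231 (B)
= RGB(59, 186, 231)


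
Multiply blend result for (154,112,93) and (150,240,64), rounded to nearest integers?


Multiply: C = A×B/255, rounded to nearest integer
R: 154×150/255 = 23100/255 ≈ 90.588 → 91
G: 112×240/255 = 26880/255 ≈ 105.412 → 105
B: 93×64/255 = 5952/255 ≈ 23.341 → 23
= RGB(91, 105, 23)


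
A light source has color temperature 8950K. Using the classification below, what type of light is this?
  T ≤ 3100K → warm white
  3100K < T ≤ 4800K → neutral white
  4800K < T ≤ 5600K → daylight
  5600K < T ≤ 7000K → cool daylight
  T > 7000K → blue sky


Temperature: 8950K
8950K > 7000K → blue sky
Classification: blue sky


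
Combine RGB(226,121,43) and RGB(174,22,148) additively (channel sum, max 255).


Additive: each channel = min(255, C₁+C₂)
R: 226+174 = 400 → 255
G: 121+22 = 143 → 143
B: 43+148 = 191 → 191
= RGB(255, 143, 191)


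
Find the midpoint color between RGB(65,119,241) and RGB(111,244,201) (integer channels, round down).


Midpoint: each channel = ⌊(C₁+C₂)/2⌋
R: ⌊(65+111)/2⌋ = 88
G: ⌊(119+244)/2⌋ = 181
B: ⌊(241+201)/2⌋ = 221
= RGB(88, 181, 221)


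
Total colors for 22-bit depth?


Colors = 2^bits = 2^22
= 4,194,304 colors


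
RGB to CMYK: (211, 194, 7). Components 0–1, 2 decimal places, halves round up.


R'=211/255≈0.8275, G'=194/255≈0.7608, B'=7/255≈0.0275
K = 1 - max(R',G',B') = 1 - 211/255 = 44/255 = 0.17254… → 0.17
(1-R'-K)/(1-K) simplifies to (max-R)/max with max = 211:
C = (211-211)/211 = 0/211 = 0 → 0.00
M = (211-194)/211 = 17/211 = 0.08056… → 0.08
Y = (211-7)/211 = 204/211 = 0.96682… → 0.97
= CMYK(0.00, 0.08, 0.97, 0.17)


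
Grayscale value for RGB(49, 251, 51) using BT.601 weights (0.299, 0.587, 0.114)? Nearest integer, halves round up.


Gray = 0.299×R + 0.587×G + 0.114×B
Gray = 0.299×49 + 0.587×251 + 0.114×51
Gray = 14.651 + 147.337 + 5.814
Gray = 167.802 → round half up → 168
Gray = 168


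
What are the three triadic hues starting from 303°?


Triadic: equally spaced at 120° intervals
H1 = 303°
H2 = (303 + 120) mod 360 = 63°
H3 = (303 + 240) mod 360 = 183°
Triadic = 303°, 63°, 183°


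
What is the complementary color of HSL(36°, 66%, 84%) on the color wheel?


Complement = opposite side of color wheel = hue + 180°
H' = (36 + 180) mod 360 = 216°
S and L unchanged.
= HSL(216°, 66%, 84%)


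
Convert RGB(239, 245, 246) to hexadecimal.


R = 239 → EF (hex)
G = 245 → F5 (hex)
B = 246 → F6 (hex)
Hex = #EFF5F6


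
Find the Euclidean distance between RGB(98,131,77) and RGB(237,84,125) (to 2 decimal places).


d = √[(R₁-R₂)² + (G₁-G₂)² + (B₁-B₂)²]
d = √[(98-237)² + (131-84)² + (77-125)²]
d = √[19321 + 2209 + 2304]
d = √23834
d ≈ 154.38


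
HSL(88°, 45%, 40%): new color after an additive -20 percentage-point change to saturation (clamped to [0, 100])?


Original S = 45%
Adjustment = -20 percentage points
New S = 45 + (-20) = 25
Clamp to [0, 100] → 25
= HSL(88°, 25%, 40%)


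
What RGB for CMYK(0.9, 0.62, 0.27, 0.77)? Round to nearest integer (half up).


R = 255 × (1-C) × (1-K) = 255 × 0.10 × 0.23 = 5.865 → 6
G = 255 × (1-M) × (1-K) = 255 × 0.38 × 0.23 = 22.287 → 22
B = 255 × (1-Y) × (1-K) = 255 × 0.73 × 0.23 = 42.8145 → 43
= RGB(6, 22, 43)


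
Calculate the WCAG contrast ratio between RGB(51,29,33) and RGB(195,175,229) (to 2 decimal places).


Linearize each sRGB channel c=v/255: c/12.92 if c ≤ 0.04045 else ((c+0.055)/1.055)^2.4
L = 0.2126×R_lin + 0.7152×G_lin + 0.0722×B_lin
Color 1 (51,29,33):
  R=51: 51/255≈0.2000 > 0.04045 → ((0.2000+0.055)/1.055)^2.4 ≈ 0.03310
  G=29: 29/255≈0.1137 > 0.04045 → ((0.1137+0.055)/1.055)^2.4 ≈ 0.01229
  B=33: 33/255≈0.1294 > 0.04045 → ((0.1294+0.055)/1.055)^2.4 ≈ 0.01521
  L1 = 0.2126×0.03310 + 0.7152×0.01229 + 0.0722×0.01521 ≈ 0.01692
Color 2 (195,175,229):
  R=195: 195/255≈0.7647 > 0.04045 → ((0.7647+0.055)/1.055)^2.4 ≈ 0.54572
  G=175: 175/255≈0.6863 > 0.04045 → ((0.6863+0.055)/1.055)^2.4 ≈ 0.42869
  B=229: 229/255≈0.8980 > 0.04045 → ((0.8980+0.055)/1.055)^2.4 ≈ 0.78354
  L2 = 0.2126×0.54572 + 0.7152×0.42869 + 0.0722×0.78354 ≈ 0.47919
Lighter = 0.47919, Darker = 0.01692
Ratio = (L_lighter + 0.05) / (L_darker + 0.05)
Ratio = (0.47919 + 0.05) / (0.01692 + 0.05) = 0.52919 / 0.06692 ≈ 7.9074
Ratio ≈ 7.91:1


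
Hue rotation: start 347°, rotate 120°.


New hue = (H + rotation) mod 360
New hue = (347 + 120) mod 360
= 467 mod 360
= 107°


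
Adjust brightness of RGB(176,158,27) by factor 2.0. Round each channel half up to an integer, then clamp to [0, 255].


Multiply each channel by 2.0, round half up, clamp to [0, 255]
R: 176×2.0 = 352 → clamp → 255
G: 158×2.0 = 316 → clamp → 255
B: 27×2.0 = 54
= RGB(255, 255, 54)


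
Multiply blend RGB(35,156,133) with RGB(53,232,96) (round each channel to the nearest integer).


Multiply: C = A×B/255, rounded to nearest integer
R: 35×53/255 = 1855/255 ≈ 7.275 → 7
G: 156×232/255 = 36192/255 ≈ 141.929 → 142
B: 133×96/255 = 12768/255 ≈ 50.071 → 50
= RGB(7, 142, 50)


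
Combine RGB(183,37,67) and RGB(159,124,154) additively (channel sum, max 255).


Additive: each channel = min(255, C₁+C₂)
R: 183+159 = 342 → 255
G: 37+124 = 161 → 161
B: 67+154 = 221 → 221
= RGB(255, 161, 221)


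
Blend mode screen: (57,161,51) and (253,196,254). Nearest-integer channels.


Screen: C = 255 - (255-A)×(255-B)/255, rounded to nearest integer
R: 255 - (255-57)×(255-253)/255 = 255 - 396/255 ≈ 255 - 1.553 = 253.447 → 253
G: 255 - (255-161)×(255-196)/255 = 255 - 5546/255 ≈ 255 - 21.749 = 233.251 → 233
B: 255 - (255-51)×(255-254)/255 = 255 - 204/255 ≈ 255 - 0.800 = 254.200 → 254
= RGB(253, 233, 254)


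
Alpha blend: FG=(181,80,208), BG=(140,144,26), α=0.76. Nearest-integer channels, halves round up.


C = α×F + (1-α)×B, with 1-α = 0.24
R: 0.76×181 + 0.24×140 = 137.56 + 33.60 = 171.16 → 171
G: 0.76×80 + 0.24×144 = 60.80 + 34.56 = 95.36 → 95
B: 0.76×208 + 0.24×26 = 158.08 + 6.24 = 164.32 → 164
= RGB(171, 95, 164)


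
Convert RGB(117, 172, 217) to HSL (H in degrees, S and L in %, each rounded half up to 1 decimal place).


Normalize: R'=117/255≈0.4588, G'=172/255≈0.6745, B'=217/255≈0.8510
Max=217/255, Min=117/255, Δ=Max-Min=100/255
L = (Max+Min)/2 = (217+117)/510 = 334/510 = 0.65490… → L = 65.5%
L > 0.5 → S = Δ/(2-Max-Min) = 100/(510-217-117) = 100/176 = 0.56818… → S = 56.8%
(the 1/255 factors cancel in S and H, so raw channel differences can be used)
Max is B' → H = 60 × ((R-G)/Δ + 4) = 60 × ((117-172)/100 + 4)
  -55/100 + 4 = -0.55 + 4 = 3.45
  H = 60 × 3.45 = 207° → H = 207.0°
= HSL(207.0°, 56.8%, 65.5%)


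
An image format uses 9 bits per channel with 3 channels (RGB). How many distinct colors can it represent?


Total bits = 9 bits/channel × 3 channels = 27 bits
Distinct colors = 2^27
= 134,217,728 colors


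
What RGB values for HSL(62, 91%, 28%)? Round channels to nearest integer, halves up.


H=62°, S=0.91, L=0.28
C = (1-|2L-1|)×S = (1-|-0.44|)×0.91 = 0.5096
H' = H/60 = 62/60 ≈ 1.0333; X = C×(1-|H' mod 2 - 1|) ≈ 0.4926
m = L - C/2 = 0.28 - 0.2548 = 0.0252
Sector ⌊H'⌋ = 1 → (R',G',B') = (≈0.4926, 0.5096, 0.0)
RGB = ((R'+m)×255, (G'+m)×255, (B'+m)×255) = (132.0424, 136.374, 6.426)
Round half up → RGB(132, 136, 6)


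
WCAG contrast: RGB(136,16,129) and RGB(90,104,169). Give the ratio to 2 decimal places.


Linearize each sRGB channel c=v/255: c/12.92 if c ≤ 0.04045 else ((c+0.055)/1.055)^2.4
L = 0.2126×R_lin + 0.7152×G_lin + 0.0722×B_lin
Color 1 (136,16,129):
  R=136: 136/255≈0.5333 > 0.04045 → ((0.5333+0.055)/1.055)^2.4 ≈ 0.24620
  G=16: 16/255≈0.0627 > 0.04045 → ((0.0627+0.055)/1.055)^2.4 ≈ 0.00518
  B=129: 129/255≈0.5059 > 0.04045 → ((0.5059+0.055)/1.055)^2.4 ≈ 0.21953
  L1 = 0.2126×0.24620 + 0.7152×0.00518 + 0.0722×0.21953 ≈ 0.07190
Color 2 (90,104,169):
  R=90: 90/255≈0.3529 > 0.04045 → ((0.3529+0.055)/1.055)^2.4 ≈ 0.10224
  G=104: 104/255≈0.4078 > 0.04045 → ((0.4078+0.055)/1.055)^2.4 ≈ 0.13843
  B=169: 169/255≈0.6627 > 0.04045 → ((0.6627+0.055)/1.055)^2.4 ≈ 0.39676
  L2 = 0.2126×0.10224 + 0.7152×0.13843 + 0.0722×0.39676 ≈ 0.14939
Lighter = 0.14939, Darker = 0.07190
Ratio = (L_lighter + 0.05) / (L_darker + 0.05)
Ratio = (0.14939 + 0.05) / (0.07190 + 0.05) = 0.19939 / 0.12190 ≈ 1.6357
Ratio ≈ 1.64:1


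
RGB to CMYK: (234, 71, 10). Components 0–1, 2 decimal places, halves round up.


R'=234/255≈0.9176, G'=71/255≈0.2784, B'=10/255≈0.0392
K = 1 - max(R',G',B') = 1 - 234/255 = 21/255 = 0.08235… → 0.08
(1-R'-K)/(1-K) simplifies to (max-R)/max with max = 234:
C = (234-234)/234 = 0/234 = 0 → 0.00
M = (234-71)/234 = 163/234 = 0.69658… → 0.70
Y = (234-10)/234 = 224/234 = 0.95726… → 0.96
= CMYK(0.00, 0.70, 0.96, 0.08)


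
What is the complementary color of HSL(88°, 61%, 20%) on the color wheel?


Complement = opposite side of color wheel = hue + 180°
H' = (88 + 180) mod 360 = 268°
S and L unchanged.
= HSL(268°, 61%, 20%)


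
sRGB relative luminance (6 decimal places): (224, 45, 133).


Linearize each channel (sRGB transfer function): c = v/255; c_lin = c/12.92 if c ≤ 0.04045, else ((c+0.055)/1.055)^2.4
  R: 224/255 ≈ 0.878431 > 0.04045 → ((0.878431+0.055)/1.055)^2.4 ≈ 0.745404
  G: 45/255 ≈ 0.176471 > 0.04045 → ((0.176471+0.055)/1.055)^2.4 ≈ 0.026241
  B: 133/255 ≈ 0.521569 > 0.04045 → ((0.521569+0.055)/1.055)^2.4 ≈ 0.234551
R_lin = 0.745404, G_lin = 0.026241, B_lin = 0.234551
L = 0.2126×R + 0.7152×G + 0.0722×B
L = 0.2126×0.745404 + 0.7152×0.026241 + 0.0722×0.234551
L ≈ 0.194175


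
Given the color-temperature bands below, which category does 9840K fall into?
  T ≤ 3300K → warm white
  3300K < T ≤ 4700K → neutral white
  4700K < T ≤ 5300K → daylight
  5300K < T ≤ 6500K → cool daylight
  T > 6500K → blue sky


Temperature: 9840K
9840K > 6500K → blue sky
Classification: blue sky


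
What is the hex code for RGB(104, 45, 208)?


R = 104 → 68 (hex)
G = 45 → 2D (hex)
B = 208 → D0 (hex)
Hex = #682DD0


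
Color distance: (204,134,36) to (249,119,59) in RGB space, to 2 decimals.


d = √[(R₁-R₂)² + (G₁-G₂)² + (B₁-B₂)²]
d = √[(204-249)² + (134-119)² + (36-59)²]
d = √[2025 + 225 + 529]
d = √2779
d ≈ 52.72


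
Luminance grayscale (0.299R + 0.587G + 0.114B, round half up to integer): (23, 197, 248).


Gray = 0.299×R + 0.587×G + 0.114×B
Gray = 0.299×23 + 0.587×197 + 0.114×248
Gray = 6.877 + 115.639 + 28.272
Gray = 150.788 → round half up → 151
Gray = 151


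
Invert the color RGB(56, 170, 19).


Invert: (255-R, 255-G, 255-B)
R: 255-56 = 199
G: 255-170 = 85
B: 255-19 = 236
= RGB(199, 85, 236)


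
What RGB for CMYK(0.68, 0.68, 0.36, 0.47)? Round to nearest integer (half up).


R = 255 × (1-C) × (1-K) = 255 × 0.32 × 0.53 = 43.248 → 43
G = 255 × (1-M) × (1-K) = 255 × 0.32 × 0.53 = 43.248 → 43
B = 255 × (1-Y) × (1-K) = 255 × 0.64 × 0.53 = 86.496 → 86
= RGB(43, 43, 86)


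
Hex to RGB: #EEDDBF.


EE → 238 (R)
DD → 221 (G)
BF → 191 (B)
= RGB(238, 221, 191)


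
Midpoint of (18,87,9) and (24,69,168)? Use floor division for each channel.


Midpoint: each channel = ⌊(C₁+C₂)/2⌋
R: ⌊(18+24)/2⌋ = 21
G: ⌊(87+69)/2⌋ = 78
B: ⌊(9+168)/2⌋ = 88
= RGB(21, 78, 88)


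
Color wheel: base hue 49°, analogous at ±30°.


Base hue: 49°
Left analog: (49 - 30) mod 360 = 19°
Right analog: (49 + 30) mod 360 = 79°
Analogous hues = 19° and 79°


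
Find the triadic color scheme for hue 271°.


Triadic: equally spaced at 120° intervals
H1 = 271°
H2 = (271 + 120) mod 360 = 31°
H3 = (271 + 240) mod 360 = 151°
Triadic = 271°, 31°, 151°


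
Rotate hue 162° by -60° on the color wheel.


New hue = (H + rotation) mod 360
New hue = (162 -60) mod 360
= 102 mod 360
= 102°


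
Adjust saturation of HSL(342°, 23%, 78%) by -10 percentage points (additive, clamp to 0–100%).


Original S = 23%
Adjustment = -10 percentage points
New S = 23 + (-10) = 13
Clamp to [0, 100] → 13
= HSL(342°, 13%, 78%)


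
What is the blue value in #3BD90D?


Color: #3BD90D
R = 3B = 59
G = D9 = 217
B = 0D = 13
Blue = 13


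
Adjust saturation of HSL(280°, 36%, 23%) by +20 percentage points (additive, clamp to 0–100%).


Original S = 36%
Adjustment = +20 percentage points
New S = 36 + (20) = 56
Clamp to [0, 100] → 56
= HSL(280°, 56%, 23%)


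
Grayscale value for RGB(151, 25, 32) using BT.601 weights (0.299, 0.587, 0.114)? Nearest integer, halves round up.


Gray = 0.299×R + 0.587×G + 0.114×B
Gray = 0.299×151 + 0.587×25 + 0.114×32
Gray = 45.149 + 14.675 + 3.648
Gray = 63.472 → round half up → 63
Gray = 63


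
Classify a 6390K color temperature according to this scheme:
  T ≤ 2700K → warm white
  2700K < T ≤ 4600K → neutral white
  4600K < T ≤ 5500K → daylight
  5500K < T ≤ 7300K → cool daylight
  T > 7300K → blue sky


Temperature: 6390K
5500K < 6390K ≤ 7300K → cool daylight
Classification: cool daylight


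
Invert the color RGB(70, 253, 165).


Invert: (255-R, 255-G, 255-B)
R: 255-70 = 185
G: 255-253 = 2
B: 255-165 = 90
= RGB(185, 2, 90)


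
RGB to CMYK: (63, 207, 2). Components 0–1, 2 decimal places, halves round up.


R'=63/255≈0.2471, G'=207/255≈0.8118, B'=2/255≈0.0078
K = 1 - max(R',G',B') = 1 - 207/255 = 48/255 = 0.18823… → 0.19
(1-R'-K)/(1-K) simplifies to (max-R)/max with max = 207:
C = (207-63)/207 = 144/207 = 0.69565… → 0.70
M = (207-207)/207 = 0/207 = 0 → 0.00
Y = (207-2)/207 = 205/207 = 0.99033… → 0.99
= CMYK(0.70, 0.00, 0.99, 0.19)


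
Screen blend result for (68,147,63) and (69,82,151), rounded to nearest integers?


Screen: C = 255 - (255-A)×(255-B)/255, rounded to nearest integer
R: 255 - (255-68)×(255-69)/255 = 255 - 34782/255 ≈ 255 - 136.400 = 118.600 → 119
G: 255 - (255-147)×(255-82)/255 = 255 - 18684/255 ≈ 255 - 73.271 = 181.729 → 182
B: 255 - (255-63)×(255-151)/255 = 255 - 19968/255 ≈ 255 - 78.306 = 176.694 → 177
= RGB(119, 182, 177)


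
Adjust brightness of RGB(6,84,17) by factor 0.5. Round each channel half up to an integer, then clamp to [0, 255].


Multiply each channel by 0.5, round half up, clamp to [0, 255]
R: 6×0.5 = 3
G: 84×0.5 = 42
B: 17×0.5 = 8.5 → round → 9
= RGB(3, 42, 9)


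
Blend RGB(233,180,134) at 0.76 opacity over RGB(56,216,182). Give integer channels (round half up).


C = α×F + (1-α)×B, with 1-α = 0.24
R: 0.76×233 + 0.24×56 = 177.08 + 13.44 = 190.52 → 191
G: 0.76×180 + 0.24×216 = 136.80 + 51.84 = 188.64 → 189
B: 0.76×134 + 0.24×182 = 101.84 + 43.68 = 145.52 → 146
= RGB(191, 189, 146)


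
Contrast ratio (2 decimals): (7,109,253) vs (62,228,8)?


Linearize each sRGB channel c=v/255: c/12.92 if c ≤ 0.04045 else ((c+0.055)/1.055)^2.4
L = 0.2126×R_lin + 0.7152×G_lin + 0.0722×B_lin
Color 1 (7,109,253):
  R=7: 7/255≈0.0275 ≤ 0.04045 → 0.0275/12.92 ≈ 0.00212
  G=109: 109/255≈0.4275 > 0.04045 → ((0.4275+0.055)/1.055)^2.4 ≈ 0.15293
  B=253: 253/255≈0.9922 > 0.04045 → ((0.9922+0.055)/1.055)^2.4 ≈ 0.98225
  L1 = 0.2126×0.00212 + 0.7152×0.15293 + 0.0722×0.98225 ≈ 0.18074
Color 2 (62,228,8):
  R=62: 62/255≈0.2431 > 0.04045 → ((0.2431+0.055)/1.055)^2.4 ≈ 0.04817
  G=228: 228/255≈0.8941 > 0.04045 → ((0.8941+0.055)/1.055)^2.4 ≈ 0.77582
  B=8: 8/255≈0.0314 ≤ 0.04045 → 0.0314/12.92 ≈ 0.00243
  L2 = 0.2126×0.04817 + 0.7152×0.77582 + 0.0722×0.00243 ≈ 0.56528
Lighter = 0.56528, Darker = 0.18074
Ratio = (L_lighter + 0.05) / (L_darker + 0.05)
Ratio = (0.56528 + 0.05) / (0.18074 + 0.05) = 0.61528 / 0.23074 ≈ 2.6665
Ratio ≈ 2.67:1


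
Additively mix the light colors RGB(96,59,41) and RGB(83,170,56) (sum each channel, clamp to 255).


Additive: each channel = min(255, C₁+C₂)
R: 96+83 = 179 → 179
G: 59+170 = 229 → 229
B: 41+56 = 97 → 97
= RGB(179, 229, 97)


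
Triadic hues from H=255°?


Triadic: equally spaced at 120° intervals
H1 = 255°
H2 = (255 + 120) mod 360 = 15°
H3 = (255 + 240) mod 360 = 135°
Triadic = 255°, 15°, 135°


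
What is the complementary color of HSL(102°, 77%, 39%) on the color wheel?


Complement = opposite side of color wheel = hue + 180°
H' = (102 + 180) mod 360 = 282°
S and L unchanged.
= HSL(282°, 77%, 39%)


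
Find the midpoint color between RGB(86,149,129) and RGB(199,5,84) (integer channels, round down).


Midpoint: each channel = ⌊(C₁+C₂)/2⌋
R: ⌊(86+199)/2⌋ = 142
G: ⌊(149+5)/2⌋ = 77
B: ⌊(129+84)/2⌋ = 106
= RGB(142, 77, 106)


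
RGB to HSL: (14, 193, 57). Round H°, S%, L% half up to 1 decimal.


Normalize: R'=14/255≈0.0549, G'=193/255≈0.7569, B'=57/255≈0.2235
Max=193/255, Min=14/255, Δ=Max-Min=179/255
L = (Max+Min)/2 = (193+14)/510 = 207/510 = 0.40588… → L = 40.6%
L ≤ 0.5 → S = Δ/(Max+Min) = 179/(193+14) = 179/207 = 0.86473… → S = 86.5%
(the 1/255 factors cancel in S and H, so raw channel differences can be used)
Max is G' → H = 60 × ((B-R)/Δ + 2) = 60 × ((57-14)/179 + 2)
  43/179 + 2 = 0.2402… + 2 = 2.2402…
  H = 60 × 2.2402… = 134.413…° → H = 134.4°
= HSL(134.4°, 86.5%, 40.6%)


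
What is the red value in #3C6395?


Color: #3C6395
R = 3C = 60
G = 63 = 99
B = 95 = 149
Red = 60


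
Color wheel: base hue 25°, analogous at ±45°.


Base hue: 25°
Left analog: (25 - 45) mod 360 = 340°
Right analog: (25 + 45) mod 360 = 70°
Analogous hues = 340° and 70°


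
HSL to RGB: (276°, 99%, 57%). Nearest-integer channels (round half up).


H=276°, S=0.99, L=0.57
C = (1-|2L-1|)×S = (1-|0.14|)×0.99 = 0.8514
H' = H/60 = 276/60 ≈ 4.6000; X = C×(1-|H' mod 2 - 1|) = 0.51084
m = L - C/2 = 0.57 - 0.4257 = 0.1443
Sector ⌊H'⌋ = 4 → (R',G',B') = (0.51084, 0.0, 0.8514)
RGB = ((R'+m)×255, (G'+m)×255, (B'+m)×255) = (167.0607, 36.7965, 253.9035)
Round half up → RGB(167, 37, 254)


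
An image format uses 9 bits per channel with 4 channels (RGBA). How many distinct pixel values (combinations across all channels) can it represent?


Total bits = 9 bits/channel × 4 channels = 36 bits
Distinct pixel values = 2^36
= 68,719,476,736 pixel values


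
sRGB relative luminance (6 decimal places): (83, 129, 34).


Linearize each channel (sRGB transfer function): c = v/255; c_lin = c/12.92 if c ≤ 0.04045, else ((c+0.055)/1.055)^2.4
  R: 83/255 ≈ 0.325490 > 0.04045 → ((0.325490+0.055)/1.055)^2.4 ≈ 0.086500
  G: 129/255 ≈ 0.505882 > 0.04045 → ((0.505882+0.055)/1.055)^2.4 ≈ 0.219526
  B: 34/255 ≈ 0.133333 > 0.04045 → ((0.133333+0.055)/1.055)^2.4 ≈ 0.015996
R_lin = 0.086500, G_lin = 0.219526, B_lin = 0.015996
L = 0.2126×R + 0.7152×G + 0.0722×B
L = 0.2126×0.086500 + 0.7152×0.219526 + 0.0722×0.015996
L ≈ 0.176550


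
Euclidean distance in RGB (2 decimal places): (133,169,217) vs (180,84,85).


d = √[(R₁-R₂)² + (G₁-G₂)² + (B₁-B₂)²]
d = √[(133-180)² + (169-84)² + (217-85)²]
d = √[2209 + 7225 + 17424]
d = √26858
d ≈ 163.88


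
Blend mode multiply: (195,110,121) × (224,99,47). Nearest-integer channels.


Multiply: C = A×B/255, rounded to nearest integer
R: 195×224/255 = 43680/255 ≈ 171.294 → 171
G: 110×99/255 = 10890/255 ≈ 42.706 → 43
B: 121×47/255 = 5687/255 ≈ 22.302 → 22
= RGB(171, 43, 22)


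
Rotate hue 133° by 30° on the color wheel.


New hue = (H + rotation) mod 360
New hue = (133 + 30) mod 360
= 163 mod 360
= 163°


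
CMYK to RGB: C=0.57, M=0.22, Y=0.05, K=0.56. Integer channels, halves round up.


R = 255 × (1-C) × (1-K) = 255 × 0.43 × 0.44 = 48.246 → 48
G = 255 × (1-M) × (1-K) = 255 × 0.78 × 0.44 = 87.516 → 88
B = 255 × (1-Y) × (1-K) = 255 × 0.95 × 0.44 = 106.59 → 107
= RGB(48, 88, 107)


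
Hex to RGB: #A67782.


A6 → 166 (R)
77 → 119 (G)
82 → 130 (B)
= RGB(166, 119, 130)


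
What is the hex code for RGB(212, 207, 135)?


R = 212 → D4 (hex)
G = 207 → CF (hex)
B = 135 → 87 (hex)
Hex = #D4CF87


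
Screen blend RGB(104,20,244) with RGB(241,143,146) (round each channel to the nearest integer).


Screen: C = 255 - (255-A)×(255-B)/255, rounded to nearest integer
R: 255 - (255-104)×(255-241)/255 = 255 - 2114/255 ≈ 255 - 8.290 = 246.710 → 247
G: 255 - (255-20)×(255-143)/255 = 255 - 26320/255 ≈ 255 - 103.216 = 151.784 → 152
B: 255 - (255-244)×(255-146)/255 = 255 - 1199/255 ≈ 255 - 4.702 = 250.298 → 250
= RGB(247, 152, 250)


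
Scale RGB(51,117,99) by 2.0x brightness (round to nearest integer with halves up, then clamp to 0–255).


Multiply each channel by 2.0, round half up, clamp to [0, 255]
R: 51×2.0 = 102
G: 117×2.0 = 234
B: 99×2.0 = 198
= RGB(102, 234, 198)


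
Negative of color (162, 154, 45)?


Invert: (255-R, 255-G, 255-B)
R: 255-162 = 93
G: 255-154 = 101
B: 255-45 = 210
= RGB(93, 101, 210)


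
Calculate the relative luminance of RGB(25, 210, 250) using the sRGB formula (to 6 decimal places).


Linearize each channel (sRGB transfer function): c = v/255; c_lin = c/12.92 if c ≤ 0.04045, else ((c+0.055)/1.055)^2.4
  R: 25/255 ≈ 0.098039 > 0.04045 → ((0.098039+0.055)/1.055)^2.4 ≈ 0.009721
  G: 210/255 ≈ 0.823529 > 0.04045 → ((0.823529+0.055)/1.055)^2.4 ≈ 0.644480
  B: 250/255 ≈ 0.980392 > 0.04045 → ((0.980392+0.055)/1.055)^2.4 ≈ 0.955973
R_lin = 0.009721, G_lin = 0.644480, B_lin = 0.955973
L = 0.2126×R + 0.7152×G + 0.0722×B
L = 0.2126×0.009721 + 0.7152×0.644480 + 0.0722×0.955973
L ≈ 0.532020


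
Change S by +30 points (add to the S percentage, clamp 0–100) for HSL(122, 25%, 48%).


Original S = 25%
Adjustment = +30 percentage points
New S = 25 + (30) = 55
Clamp to [0, 100] → 55
= HSL(122°, 55%, 48%)


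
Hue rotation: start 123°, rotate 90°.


New hue = (H + rotation) mod 360
New hue = (123 + 90) mod 360
= 213 mod 360
= 213°


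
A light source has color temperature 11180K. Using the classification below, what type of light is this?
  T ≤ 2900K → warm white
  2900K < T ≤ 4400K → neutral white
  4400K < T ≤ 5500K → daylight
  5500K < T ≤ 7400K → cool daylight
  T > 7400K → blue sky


Temperature: 11180K
11180K > 7400K → blue sky
Classification: blue sky


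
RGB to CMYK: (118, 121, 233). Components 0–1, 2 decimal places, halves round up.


R'=118/255≈0.4627, G'=121/255≈0.4745, B'=233/255≈0.9137
K = 1 - max(R',G',B') = 1 - 233/255 = 22/255 = 0.08627… → 0.09
(1-R'-K)/(1-K) simplifies to (max-R)/max with max = 233:
C = (233-118)/233 = 115/233 = 0.49356… → 0.49
M = (233-121)/233 = 112/233 = 0.48068… → 0.48
Y = (233-233)/233 = 0/233 = 0 → 0.00
= CMYK(0.49, 0.48, 0.00, 0.09)
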